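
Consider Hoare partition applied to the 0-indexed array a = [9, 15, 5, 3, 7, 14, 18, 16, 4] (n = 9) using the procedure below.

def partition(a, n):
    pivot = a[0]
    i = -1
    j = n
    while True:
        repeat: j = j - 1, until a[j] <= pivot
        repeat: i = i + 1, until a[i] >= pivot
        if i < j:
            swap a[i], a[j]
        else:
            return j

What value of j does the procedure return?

pivot = a[0] = 9; i = -1, j = 9
j→8 (a[8]=4≤9), i→0 (a[0]=9≥9); i<j, swap → [4, 15, 5, 3, 7, 14, 18, 16, 9]
j→4 (a[4]=7≤9), i→1 (a[1]=15≥9); i<j, swap → [4, 7, 5, 3, 15, 14, 18, 16, 9]
j→3, i→4; i≥j, return j=3. a = [4, 7, 5, 3, 15, 14, 18, 16, 9]

3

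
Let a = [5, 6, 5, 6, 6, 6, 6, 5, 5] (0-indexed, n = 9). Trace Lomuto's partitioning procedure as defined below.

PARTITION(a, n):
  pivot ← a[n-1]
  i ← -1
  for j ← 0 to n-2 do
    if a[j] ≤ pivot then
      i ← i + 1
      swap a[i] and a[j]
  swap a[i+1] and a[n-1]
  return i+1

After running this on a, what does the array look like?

[5, 5, 5, 5, 6, 6, 6, 6, 6]

pivot=5, i=-1
j=0: 5≤5, i=0, swap(0,0) ⇒ [5, 6, 5, 6, 6, 6, 6, 5, 5]
j=1: 6>5, skip
j=2: 5≤5, i=1, swap(1,2) ⇒ [5, 5, 6, 6, 6, 6, 6, 5, 5]
j=3: 6>5, skip
j=4: 6>5, skip
j=5: 6>5, skip
j=6: 6>5, skip
j=7: 5≤5, i=2, swap(2,7) ⇒ [5, 5, 5, 6, 6, 6, 6, 6, 5]
swap(3,8) ⇒ [5, 5, 5, 5, 6, 6, 6, 6, 6]; return 3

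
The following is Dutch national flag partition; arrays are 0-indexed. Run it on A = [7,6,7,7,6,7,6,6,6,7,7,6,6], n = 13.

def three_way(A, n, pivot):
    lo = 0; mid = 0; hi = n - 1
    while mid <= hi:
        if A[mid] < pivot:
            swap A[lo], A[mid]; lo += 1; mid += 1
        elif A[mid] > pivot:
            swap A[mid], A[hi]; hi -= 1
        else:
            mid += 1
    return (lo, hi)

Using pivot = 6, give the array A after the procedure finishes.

[6,6,6,6,6,6,6,7,7,7,7,7,7]

lo=0 mid=0 hi=12
7>6: swap(0,12), hi=11 ⇒ [6,6,7,7,6,7,6,6,6,7,7,6,7]
6=6: mid=1
6=6: mid=2
7>6: swap(2,11), hi=10 ⇒ [6,6,6,7,6,7,6,6,6,7,7,7,7]
6=6: mid=3
7>6: swap(3,10), hi=9 ⇒ [6,6,6,7,6,7,6,6,6,7,7,7,7]
7>6: swap(3,9), hi=8 ⇒ [6,6,6,7,6,7,6,6,6,7,7,7,7]
7>6: swap(3,8), hi=7 ⇒ [6,6,6,6,6,7,6,6,7,7,7,7,7]
6=6: mid=4
6=6: mid=5
7>6: swap(5,7), hi=6 ⇒ [6,6,6,6,6,6,6,7,7,7,7,7,7]
6=6: mid=6
6=6: mid=7
done. lo=0 hi=6; A=[6,6,6,6,6,6,6,7,7,7,7,7,7]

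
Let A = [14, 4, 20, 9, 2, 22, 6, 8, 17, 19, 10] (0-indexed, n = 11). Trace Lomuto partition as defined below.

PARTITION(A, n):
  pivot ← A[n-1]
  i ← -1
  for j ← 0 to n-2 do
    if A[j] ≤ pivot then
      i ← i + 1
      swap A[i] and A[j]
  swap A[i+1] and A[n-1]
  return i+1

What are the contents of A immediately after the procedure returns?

[4, 9, 2, 6, 8, 10, 14, 20, 17, 19, 22]

pivot = A[10] = 10; i = -1
j=0: A[0]=14 > 10 → no swap
j=1: A[1]=4 ≤ 10 → i=0, swap A[0],A[1] → [4, 14, 20, 9, 2, 22, 6, 8, 17, 19, 10]
j=2: A[2]=20 > 10 → no swap
j=3: A[3]=9 ≤ 10 → i=1, swap A[1],A[3] → [4, 9, 20, 14, 2, 22, 6, 8, 17, 19, 10]
j=4: A[4]=2 ≤ 10 → i=2, swap A[2],A[4] → [4, 9, 2, 14, 20, 22, 6, 8, 17, 19, 10]
j=5: A[5]=22 > 10 → no swap
j=6: A[6]=6 ≤ 10 → i=3, swap A[3],A[6] → [4, 9, 2, 6, 20, 22, 14, 8, 17, 19, 10]
j=7: A[7]=8 ≤ 10 → i=4, swap A[4],A[7] → [4, 9, 2, 6, 8, 22, 14, 20, 17, 19, 10]
j=8: A[8]=17 > 10 → no swap
j=9: A[9]=19 > 10 → no swap
final swap A[5],A[10] → [4, 9, 2, 6, 8, 10, 14, 20, 17, 19, 22]; return 5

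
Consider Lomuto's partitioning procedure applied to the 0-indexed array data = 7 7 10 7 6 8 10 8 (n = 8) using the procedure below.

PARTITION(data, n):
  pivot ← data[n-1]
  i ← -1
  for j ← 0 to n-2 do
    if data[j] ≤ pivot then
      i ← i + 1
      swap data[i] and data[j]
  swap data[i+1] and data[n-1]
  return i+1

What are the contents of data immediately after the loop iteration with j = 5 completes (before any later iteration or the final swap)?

pivot = data[7] = 8; i = -1
j=0: data[0]=7 ≤ 8 → i=0, swap data[0],data[0] (no change) → 7 7 10 7 6 8 10 8
j=1: data[1]=7 ≤ 8 → i=1, swap data[1],data[1] (no change) → 7 7 10 7 6 8 10 8
j=2: data[2]=10 > 8 → no swap
j=3: data[3]=7 ≤ 8 → i=2, swap data[2],data[3] → 7 7 7 10 6 8 10 8
j=4: data[4]=6 ≤ 8 → i=3, swap data[3],data[4] → 7 7 7 6 10 8 10 8
j=5: data[5]=8 ≤ 8 → i=4, swap data[4],data[5] → 7 7 7 6 8 10 10 8
(after j=5) data = 7 7 7 6 8 10 10 8

7 7 7 6 8 10 10 8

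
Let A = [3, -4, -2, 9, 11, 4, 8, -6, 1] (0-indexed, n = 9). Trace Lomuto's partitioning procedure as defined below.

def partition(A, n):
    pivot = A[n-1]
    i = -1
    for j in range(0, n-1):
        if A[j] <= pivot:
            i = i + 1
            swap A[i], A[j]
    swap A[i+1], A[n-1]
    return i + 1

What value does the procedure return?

pivot=1, i=-1
j=0: 3>1, skip
j=1: -4≤1, i=0, swap(0,1) ⇒ [-4, 3, -2, 9, 11, 4, 8, -6, 1]
j=2: -2≤1, i=1, swap(1,2) ⇒ [-4, -2, 3, 9, 11, 4, 8, -6, 1]
j=3: 9>1, skip
j=4: 11>1, skip
j=5: 4>1, skip
j=6: 8>1, skip
j=7: -6≤1, i=2, swap(2,7) ⇒ [-4, -2, -6, 9, 11, 4, 8, 3, 1]
swap(3,8) ⇒ [-4, -2, -6, 1, 11, 4, 8, 3, 9]; return 3

3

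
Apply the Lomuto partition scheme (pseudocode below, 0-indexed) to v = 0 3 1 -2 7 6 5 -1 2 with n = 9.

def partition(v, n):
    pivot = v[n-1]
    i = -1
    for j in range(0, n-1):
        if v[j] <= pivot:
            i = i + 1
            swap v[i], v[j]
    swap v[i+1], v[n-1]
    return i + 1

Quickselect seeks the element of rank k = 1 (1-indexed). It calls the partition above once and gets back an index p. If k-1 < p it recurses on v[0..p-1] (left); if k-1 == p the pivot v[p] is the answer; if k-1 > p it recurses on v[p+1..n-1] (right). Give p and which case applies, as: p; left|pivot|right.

pivot=2, i=-1
j=0: 0≤2, i=0, swap(0,0) ⇒ 0 3 1 -2 7 6 5 -1 2
j=1: 3>2, skip
j=2: 1≤2, i=1, swap(1,2) ⇒ 0 1 3 -2 7 6 5 -1 2
j=3: -2≤2, i=2, swap(2,3) ⇒ 0 1 -2 3 7 6 5 -1 2
j=4: 7>2, skip
j=5: 6>2, skip
j=6: 5>2, skip
j=7: -1≤2, i=3, swap(3,7) ⇒ 0 1 -2 -1 7 6 5 3 2
swap(4,8) ⇒ 0 1 -2 -1 2 6 5 3 7; return 4
p = 4; k-1 = 0 < 4 ⇒ left

4; left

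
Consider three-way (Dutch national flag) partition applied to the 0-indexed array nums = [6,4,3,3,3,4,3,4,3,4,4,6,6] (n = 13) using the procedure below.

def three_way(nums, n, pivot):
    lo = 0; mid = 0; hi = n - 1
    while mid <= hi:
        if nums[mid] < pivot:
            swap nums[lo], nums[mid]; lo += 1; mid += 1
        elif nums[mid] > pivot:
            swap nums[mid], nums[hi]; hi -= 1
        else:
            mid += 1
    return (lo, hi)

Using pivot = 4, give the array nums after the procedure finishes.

[3,3,3,3,3,4,4,4,4,4,6,6,6]

lo=0 mid=0 hi=12
6>4: swap(0,12), hi=11 ⇒ [6,4,3,3,3,4,3,4,3,4,4,6,6]
6>4: swap(0,11), hi=10 ⇒ [6,4,3,3,3,4,3,4,3,4,4,6,6]
6>4: swap(0,10), hi=9 ⇒ [4,4,3,3,3,4,3,4,3,4,6,6,6]
4=4: mid=1
4=4: mid=2
3<4: swap(0,2), lo=1 mid=3 ⇒ [3,4,4,3,3,4,3,4,3,4,6,6,6]
3<4: swap(1,3), lo=2 mid=4 ⇒ [3,3,4,4,3,4,3,4,3,4,6,6,6]
3<4: swap(2,4), lo=3 mid=5 ⇒ [3,3,3,4,4,4,3,4,3,4,6,6,6]
4=4: mid=6
3<4: swap(3,6), lo=4 mid=7 ⇒ [3,3,3,3,4,4,4,4,3,4,6,6,6]
4=4: mid=8
3<4: swap(4,8), lo=5 mid=9 ⇒ [3,3,3,3,3,4,4,4,4,4,6,6,6]
4=4: mid=10
done. lo=5 hi=9; nums=[3,3,3,3,3,4,4,4,4,4,6,6,6]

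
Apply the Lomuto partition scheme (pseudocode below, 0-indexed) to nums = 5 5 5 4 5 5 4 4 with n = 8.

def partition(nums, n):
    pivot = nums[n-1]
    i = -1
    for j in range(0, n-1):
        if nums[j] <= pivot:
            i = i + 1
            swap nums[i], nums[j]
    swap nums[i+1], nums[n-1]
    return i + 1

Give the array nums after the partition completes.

pivot = nums[7] = 4; i = -1
j=0: nums[0]=5 > 4 → no swap
j=1: nums[1]=5 > 4 → no swap
j=2: nums[2]=5 > 4 → no swap
j=3: nums[3]=4 ≤ 4 → i=0, swap nums[0],nums[3] → 4 5 5 5 5 5 4 4
j=4: nums[4]=5 > 4 → no swap
j=5: nums[5]=5 > 4 → no swap
j=6: nums[6]=4 ≤ 4 → i=1, swap nums[1],nums[6] → 4 4 5 5 5 5 5 4
final swap nums[2],nums[7] → 4 4 4 5 5 5 5 5; return 2

4 4 4 5 5 5 5 5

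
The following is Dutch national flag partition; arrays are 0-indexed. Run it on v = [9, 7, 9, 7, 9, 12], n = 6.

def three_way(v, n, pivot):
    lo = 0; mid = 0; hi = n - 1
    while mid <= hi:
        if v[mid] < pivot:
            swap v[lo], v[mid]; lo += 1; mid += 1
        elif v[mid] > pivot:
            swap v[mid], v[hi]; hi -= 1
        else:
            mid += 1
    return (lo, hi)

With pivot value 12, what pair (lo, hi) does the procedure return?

pivot = 12; lo=0, mid=0, hi=5
v[mid]=9<12: swap v[0],v[0]; lo=1,mid=1 → [9, 7, 9, 7, 9, 12]
v[mid]=7<12: swap v[1],v[1]; lo=2,mid=2 → [9, 7, 9, 7, 9, 12]
v[mid]=9<12: swap v[2],v[2]; lo=3,mid=3 → [9, 7, 9, 7, 9, 12]
v[mid]=7<12: swap v[3],v[3]; lo=4,mid=4 → [9, 7, 9, 7, 9, 12]
v[mid]=9<12: swap v[4],v[4]; lo=5,mid=5 → [9, 7, 9, 7, 9, 12]
v[mid]=12=12: mid=6
end: lo=5, hi=5; v = [9, 7, 9, 7, 9, 12]

(5, 5)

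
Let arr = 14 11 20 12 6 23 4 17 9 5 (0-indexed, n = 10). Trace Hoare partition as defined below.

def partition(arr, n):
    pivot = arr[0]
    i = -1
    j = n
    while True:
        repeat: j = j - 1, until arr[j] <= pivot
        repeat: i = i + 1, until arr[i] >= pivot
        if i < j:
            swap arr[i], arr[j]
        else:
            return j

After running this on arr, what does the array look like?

pivot = arr[0] = 14; i = -1, j = 10
j→9 (arr[9]=5≤14), i→0 (arr[0]=14≥14); i<j, swap → 5 11 20 12 6 23 4 17 9 14
j→8 (arr[8]=9≤14), i→2 (arr[2]=20≥14); i<j, swap → 5 11 9 12 6 23 4 17 20 14
j→6 (arr[6]=4≤14), i→5 (arr[5]=23≥14); i<j, swap → 5 11 9 12 6 4 23 17 20 14
j→5, i→6; i≥j, return j=5. arr = 5 11 9 12 6 4 23 17 20 14

5 11 9 12 6 4 23 17 20 14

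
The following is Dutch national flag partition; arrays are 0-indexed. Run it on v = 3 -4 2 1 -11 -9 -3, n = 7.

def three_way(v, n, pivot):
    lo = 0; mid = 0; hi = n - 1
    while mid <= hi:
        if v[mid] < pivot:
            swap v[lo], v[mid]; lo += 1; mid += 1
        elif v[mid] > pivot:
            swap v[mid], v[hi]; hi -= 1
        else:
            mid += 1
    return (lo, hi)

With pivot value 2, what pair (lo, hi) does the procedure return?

lo=0 mid=0 hi=6
3>2: swap(0,6), hi=5 ⇒ -3 -4 2 1 -11 -9 3
-3<2: swap(0,0), lo=1 mid=1 ⇒ -3 -4 2 1 -11 -9 3
-4<2: swap(1,1), lo=2 mid=2 ⇒ -3 -4 2 1 -11 -9 3
2=2: mid=3
1<2: swap(2,3), lo=3 mid=4 ⇒ -3 -4 1 2 -11 -9 3
-11<2: swap(3,4), lo=4 mid=5 ⇒ -3 -4 1 -11 2 -9 3
-9<2: swap(4,5), lo=5 mid=6 ⇒ -3 -4 1 -11 -9 2 3
done. lo=5 hi=5; v=-3 -4 1 -11 -9 2 3

(5, 5)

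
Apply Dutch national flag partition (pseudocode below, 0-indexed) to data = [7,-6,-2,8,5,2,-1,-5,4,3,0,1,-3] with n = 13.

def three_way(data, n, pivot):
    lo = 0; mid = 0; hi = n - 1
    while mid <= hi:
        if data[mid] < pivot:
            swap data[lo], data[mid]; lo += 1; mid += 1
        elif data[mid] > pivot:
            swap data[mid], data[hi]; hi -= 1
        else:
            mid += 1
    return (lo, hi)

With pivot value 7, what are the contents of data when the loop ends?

[-6,-2,-3,5,2,-1,-5,4,3,0,1,7,8]

pivot = 7; lo=0, mid=0, hi=12
data[mid]=7=7: mid=1
data[mid]=-6<7: swap data[0],data[1]; lo=1,mid=2 → [-6,7,-2,8,5,2,-1,-5,4,3,0,1,-3]
data[mid]=-2<7: swap data[1],data[2]; lo=2,mid=3 → [-6,-2,7,8,5,2,-1,-5,4,3,0,1,-3]
data[mid]=8>7: swap data[3],data[12]; hi=11 → [-6,-2,7,-3,5,2,-1,-5,4,3,0,1,8]
data[mid]=-3<7: swap data[2],data[3]; lo=3,mid=4 → [-6,-2,-3,7,5,2,-1,-5,4,3,0,1,8]
data[mid]=5<7: swap data[3],data[4]; lo=4,mid=5 → [-6,-2,-3,5,7,2,-1,-5,4,3,0,1,8]
data[mid]=2<7: swap data[4],data[5]; lo=5,mid=6 → [-6,-2,-3,5,2,7,-1,-5,4,3,0,1,8]
data[mid]=-1<7: swap data[5],data[6]; lo=6,mid=7 → [-6,-2,-3,5,2,-1,7,-5,4,3,0,1,8]
data[mid]=-5<7: swap data[6],data[7]; lo=7,mid=8 → [-6,-2,-3,5,2,-1,-5,7,4,3,0,1,8]
data[mid]=4<7: swap data[7],data[8]; lo=8,mid=9 → [-6,-2,-3,5,2,-1,-5,4,7,3,0,1,8]
data[mid]=3<7: swap data[8],data[9]; lo=9,mid=10 → [-6,-2,-3,5,2,-1,-5,4,3,7,0,1,8]
data[mid]=0<7: swap data[9],data[10]; lo=10,mid=11 → [-6,-2,-3,5,2,-1,-5,4,3,0,7,1,8]
data[mid]=1<7: swap data[10],data[11]; lo=11,mid=12 → [-6,-2,-3,5,2,-1,-5,4,3,0,1,7,8]
end: lo=11, hi=11; data = [-6,-2,-3,5,2,-1,-5,4,3,0,1,7,8]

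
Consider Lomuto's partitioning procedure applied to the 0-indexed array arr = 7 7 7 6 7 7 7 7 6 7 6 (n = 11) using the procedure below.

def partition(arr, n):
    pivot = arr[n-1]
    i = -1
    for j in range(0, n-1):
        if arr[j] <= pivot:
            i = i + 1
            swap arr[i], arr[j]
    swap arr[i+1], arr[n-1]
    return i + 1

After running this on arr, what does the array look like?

6 6 6 7 7 7 7 7 7 7 7

pivot = arr[10] = 6; i = -1
j=0: arr[0]=7 > 6 → no swap
j=1: arr[1]=7 > 6 → no swap
j=2: arr[2]=7 > 6 → no swap
j=3: arr[3]=6 ≤ 6 → i=0, swap arr[0],arr[3] → 6 7 7 7 7 7 7 7 6 7 6
j=4: arr[4]=7 > 6 → no swap
j=5: arr[5]=7 > 6 → no swap
j=6: arr[6]=7 > 6 → no swap
j=7: arr[7]=7 > 6 → no swap
j=8: arr[8]=6 ≤ 6 → i=1, swap arr[1],arr[8] → 6 6 7 7 7 7 7 7 7 7 6
j=9: arr[9]=7 > 6 → no swap
final swap arr[2],arr[10] → 6 6 6 7 7 7 7 7 7 7 7; return 2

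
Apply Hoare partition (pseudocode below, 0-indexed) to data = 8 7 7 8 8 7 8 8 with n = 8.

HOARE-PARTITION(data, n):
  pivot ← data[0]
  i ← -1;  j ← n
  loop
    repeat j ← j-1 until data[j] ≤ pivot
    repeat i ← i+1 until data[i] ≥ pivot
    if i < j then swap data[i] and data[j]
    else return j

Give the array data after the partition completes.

8 7 7 8 7 8 8 8

pivot=8
j stops at 7 (8), i stops at 0 (8); swap ⇒ 8 7 7 8 8 7 8 8
j stops at 6 (8), i stops at 3 (8); swap ⇒ 8 7 7 8 8 7 8 8
j stops at 5 (7), i stops at 4 (8); swap ⇒ 8 7 7 8 7 8 8 8
j stops at 4, i stops at 5; i≥j ⇒ return 4. data=8 7 7 8 7 8 8 8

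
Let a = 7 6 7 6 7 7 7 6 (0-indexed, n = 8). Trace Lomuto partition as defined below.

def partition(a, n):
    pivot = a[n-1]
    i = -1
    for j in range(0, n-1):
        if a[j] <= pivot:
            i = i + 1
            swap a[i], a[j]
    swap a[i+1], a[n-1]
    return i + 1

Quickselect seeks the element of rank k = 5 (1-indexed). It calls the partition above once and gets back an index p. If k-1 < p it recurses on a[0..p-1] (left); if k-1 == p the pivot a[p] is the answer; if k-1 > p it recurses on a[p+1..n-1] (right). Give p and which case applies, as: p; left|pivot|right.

2; right

pivot=6, i=-1
j=0: 7>6, skip
j=1: 6≤6, i=0, swap(0,1) ⇒ 6 7 7 6 7 7 7 6
j=2: 7>6, skip
j=3: 6≤6, i=1, swap(1,3) ⇒ 6 6 7 7 7 7 7 6
j=4: 7>6, skip
j=5: 7>6, skip
j=6: 7>6, skip
swap(2,7) ⇒ 6 6 6 7 7 7 7 7; return 2
p = 2; k-1 = 4 > 2 ⇒ right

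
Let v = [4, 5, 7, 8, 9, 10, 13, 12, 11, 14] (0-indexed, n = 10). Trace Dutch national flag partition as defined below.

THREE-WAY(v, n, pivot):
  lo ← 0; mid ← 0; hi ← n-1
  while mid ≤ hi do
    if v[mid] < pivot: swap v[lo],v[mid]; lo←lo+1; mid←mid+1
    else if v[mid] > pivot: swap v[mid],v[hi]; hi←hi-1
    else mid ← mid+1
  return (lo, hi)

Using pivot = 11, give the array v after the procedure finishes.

[4, 5, 7, 8, 9, 10, 11, 12, 14, 13]

pivot = 11; lo=0, mid=0, hi=9
v[mid]=4<11: swap v[0],v[0]; lo=1,mid=1 → [4, 5, 7, 8, 9, 10, 13, 12, 11, 14]
v[mid]=5<11: swap v[1],v[1]; lo=2,mid=2 → [4, 5, 7, 8, 9, 10, 13, 12, 11, 14]
v[mid]=7<11: swap v[2],v[2]; lo=3,mid=3 → [4, 5, 7, 8, 9, 10, 13, 12, 11, 14]
v[mid]=8<11: swap v[3],v[3]; lo=4,mid=4 → [4, 5, 7, 8, 9, 10, 13, 12, 11, 14]
v[mid]=9<11: swap v[4],v[4]; lo=5,mid=5 → [4, 5, 7, 8, 9, 10, 13, 12, 11, 14]
v[mid]=10<11: swap v[5],v[5]; lo=6,mid=6 → [4, 5, 7, 8, 9, 10, 13, 12, 11, 14]
v[mid]=13>11: swap v[6],v[9]; hi=8 → [4, 5, 7, 8, 9, 10, 14, 12, 11, 13]
v[mid]=14>11: swap v[6],v[8]; hi=7 → [4, 5, 7, 8, 9, 10, 11, 12, 14, 13]
v[mid]=11=11: mid=7
v[mid]=12>11: swap v[7],v[7]; hi=6 → [4, 5, 7, 8, 9, 10, 11, 12, 14, 13]
end: lo=6, hi=6; v = [4, 5, 7, 8, 9, 10, 11, 12, 14, 13]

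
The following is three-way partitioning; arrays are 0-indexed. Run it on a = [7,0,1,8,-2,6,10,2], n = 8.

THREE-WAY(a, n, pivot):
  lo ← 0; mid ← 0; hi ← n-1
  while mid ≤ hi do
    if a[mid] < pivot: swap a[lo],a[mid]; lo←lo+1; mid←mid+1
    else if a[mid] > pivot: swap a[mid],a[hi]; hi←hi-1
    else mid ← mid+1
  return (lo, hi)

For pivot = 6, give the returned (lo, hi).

lo=0 mid=0 hi=7
7>6: swap(0,7), hi=6 ⇒ [2,0,1,8,-2,6,10,7]
2<6: swap(0,0), lo=1 mid=1 ⇒ [2,0,1,8,-2,6,10,7]
0<6: swap(1,1), lo=2 mid=2 ⇒ [2,0,1,8,-2,6,10,7]
1<6: swap(2,2), lo=3 mid=3 ⇒ [2,0,1,8,-2,6,10,7]
8>6: swap(3,6), hi=5 ⇒ [2,0,1,10,-2,6,8,7]
10>6: swap(3,5), hi=4 ⇒ [2,0,1,6,-2,10,8,7]
6=6: mid=4
-2<6: swap(3,4), lo=4 mid=5 ⇒ [2,0,1,-2,6,10,8,7]
done. lo=4 hi=4; a=[2,0,1,-2,6,10,8,7]

(4, 4)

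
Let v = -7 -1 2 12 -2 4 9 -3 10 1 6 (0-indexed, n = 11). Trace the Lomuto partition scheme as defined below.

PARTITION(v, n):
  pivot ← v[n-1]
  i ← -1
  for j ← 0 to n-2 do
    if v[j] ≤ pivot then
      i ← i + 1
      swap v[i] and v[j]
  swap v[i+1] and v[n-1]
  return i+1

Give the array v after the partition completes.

-7 -1 2 -2 4 -3 1 6 10 9 12

pivot=6, i=-1
j=0: -7≤6, i=0, swap(0,0) ⇒ -7 -1 2 12 -2 4 9 -3 10 1 6
j=1: -1≤6, i=1, swap(1,1) ⇒ -7 -1 2 12 -2 4 9 -3 10 1 6
j=2: 2≤6, i=2, swap(2,2) ⇒ -7 -1 2 12 -2 4 9 -3 10 1 6
j=3: 12>6, skip
j=4: -2≤6, i=3, swap(3,4) ⇒ -7 -1 2 -2 12 4 9 -3 10 1 6
j=5: 4≤6, i=4, swap(4,5) ⇒ -7 -1 2 -2 4 12 9 -3 10 1 6
j=6: 9>6, skip
j=7: -3≤6, i=5, swap(5,7) ⇒ -7 -1 2 -2 4 -3 9 12 10 1 6
j=8: 10>6, skip
j=9: 1≤6, i=6, swap(6,9) ⇒ -7 -1 2 -2 4 -3 1 12 10 9 6
swap(7,10) ⇒ -7 -1 2 -2 4 -3 1 6 10 9 12; return 7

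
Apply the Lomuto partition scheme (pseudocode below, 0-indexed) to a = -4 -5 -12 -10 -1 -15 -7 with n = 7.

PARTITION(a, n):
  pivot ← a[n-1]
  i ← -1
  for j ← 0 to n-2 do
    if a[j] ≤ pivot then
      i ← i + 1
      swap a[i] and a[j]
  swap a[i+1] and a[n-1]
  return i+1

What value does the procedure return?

pivot = a[6] = -7; i = -1
j=0: a[0]=-4 > -7 → no swap
j=1: a[1]=-5 > -7 → no swap
j=2: a[2]=-12 ≤ -7 → i=0, swap a[0],a[2] → -12 -5 -4 -10 -1 -15 -7
j=3: a[3]=-10 ≤ -7 → i=1, swap a[1],a[3] → -12 -10 -4 -5 -1 -15 -7
j=4: a[4]=-1 > -7 → no swap
j=5: a[5]=-15 ≤ -7 → i=2, swap a[2],a[5] → -12 -10 -15 -5 -1 -4 -7
final swap a[3],a[6] → -12 -10 -15 -7 -1 -4 -5; return 3

3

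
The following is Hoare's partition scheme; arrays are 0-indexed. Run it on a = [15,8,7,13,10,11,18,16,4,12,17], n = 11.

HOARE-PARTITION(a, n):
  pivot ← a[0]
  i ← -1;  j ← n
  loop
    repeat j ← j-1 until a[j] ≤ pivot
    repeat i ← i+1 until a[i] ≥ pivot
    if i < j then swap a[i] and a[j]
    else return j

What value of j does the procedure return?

6

pivot = a[0] = 15; i = -1, j = 11
j→9 (a[9]=12≤15), i→0 (a[0]=15≥15); i<j, swap → [12,8,7,13,10,11,18,16,4,15,17]
j→8 (a[8]=4≤15), i→6 (a[6]=18≥15); i<j, swap → [12,8,7,13,10,11,4,16,18,15,17]
j→6, i→7; i≥j, return j=6. a = [12,8,7,13,10,11,4,16,18,15,17]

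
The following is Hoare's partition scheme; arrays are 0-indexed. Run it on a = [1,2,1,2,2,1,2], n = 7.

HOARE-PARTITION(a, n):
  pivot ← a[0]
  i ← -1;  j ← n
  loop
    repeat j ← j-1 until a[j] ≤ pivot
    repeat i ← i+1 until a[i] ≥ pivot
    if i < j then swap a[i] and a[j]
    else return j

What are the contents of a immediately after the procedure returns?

pivot = a[0] = 1; i = -1, j = 7
j→5 (a[5]=1≤1), i→0 (a[0]=1≥1); i<j, swap → [1,2,1,2,2,1,2]
j→2 (a[2]=1≤1), i→1 (a[1]=2≥1); i<j, swap → [1,1,2,2,2,1,2]
j→1, i→2; i≥j, return j=1. a = [1,1,2,2,2,1,2]

[1,1,2,2,2,1,2]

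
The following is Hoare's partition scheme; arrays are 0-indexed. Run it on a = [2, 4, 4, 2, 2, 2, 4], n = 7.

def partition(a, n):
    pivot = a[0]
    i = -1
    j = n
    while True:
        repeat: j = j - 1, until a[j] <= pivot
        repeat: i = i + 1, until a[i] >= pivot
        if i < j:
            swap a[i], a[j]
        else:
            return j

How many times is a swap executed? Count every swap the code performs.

3

pivot = a[0] = 2; i = -1, j = 7
j→5 (a[5]=2≤2), i→0 (a[0]=2≥2); i<j, swap → [2, 4, 4, 2, 2, 2, 4]
j→4 (a[4]=2≤2), i→1 (a[1]=4≥2); i<j, swap → [2, 2, 4, 2, 4, 2, 4]
j→3 (a[3]=2≤2), i→2 (a[2]=4≥2); i<j, swap → [2, 2, 2, 4, 4, 2, 4]
j→2, i→3; i≥j, return j=2. a = [2, 2, 2, 4, 4, 2, 4]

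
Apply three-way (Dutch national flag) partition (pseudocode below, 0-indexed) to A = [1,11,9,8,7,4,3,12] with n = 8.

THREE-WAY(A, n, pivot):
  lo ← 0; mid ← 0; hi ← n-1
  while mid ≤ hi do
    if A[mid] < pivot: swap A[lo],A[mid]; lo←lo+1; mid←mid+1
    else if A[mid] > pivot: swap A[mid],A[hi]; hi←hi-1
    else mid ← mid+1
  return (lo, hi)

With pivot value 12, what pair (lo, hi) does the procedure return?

(7, 7)

pivot = 12; lo=0, mid=0, hi=7
A[mid]=1<12: swap A[0],A[0]; lo=1,mid=1 → [1,11,9,8,7,4,3,12]
A[mid]=11<12: swap A[1],A[1]; lo=2,mid=2 → [1,11,9,8,7,4,3,12]
A[mid]=9<12: swap A[2],A[2]; lo=3,mid=3 → [1,11,9,8,7,4,3,12]
A[mid]=8<12: swap A[3],A[3]; lo=4,mid=4 → [1,11,9,8,7,4,3,12]
A[mid]=7<12: swap A[4],A[4]; lo=5,mid=5 → [1,11,9,8,7,4,3,12]
A[mid]=4<12: swap A[5],A[5]; lo=6,mid=6 → [1,11,9,8,7,4,3,12]
A[mid]=3<12: swap A[6],A[6]; lo=7,mid=7 → [1,11,9,8,7,4,3,12]
A[mid]=12=12: mid=8
end: lo=7, hi=7; A = [1,11,9,8,7,4,3,12]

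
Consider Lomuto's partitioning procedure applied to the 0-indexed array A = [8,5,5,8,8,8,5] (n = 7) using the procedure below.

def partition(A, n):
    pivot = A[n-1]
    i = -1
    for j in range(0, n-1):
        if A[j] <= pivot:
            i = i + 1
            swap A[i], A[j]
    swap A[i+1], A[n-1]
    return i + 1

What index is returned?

2

pivot = A[6] = 5; i = -1
j=0: A[0]=8 > 5 → no swap
j=1: A[1]=5 ≤ 5 → i=0, swap A[0],A[1] → [5,8,5,8,8,8,5]
j=2: A[2]=5 ≤ 5 → i=1, swap A[1],A[2] → [5,5,8,8,8,8,5]
j=3: A[3]=8 > 5 → no swap
j=4: A[4]=8 > 5 → no swap
j=5: A[5]=8 > 5 → no swap
final swap A[2],A[6] → [5,5,5,8,8,8,8]; return 2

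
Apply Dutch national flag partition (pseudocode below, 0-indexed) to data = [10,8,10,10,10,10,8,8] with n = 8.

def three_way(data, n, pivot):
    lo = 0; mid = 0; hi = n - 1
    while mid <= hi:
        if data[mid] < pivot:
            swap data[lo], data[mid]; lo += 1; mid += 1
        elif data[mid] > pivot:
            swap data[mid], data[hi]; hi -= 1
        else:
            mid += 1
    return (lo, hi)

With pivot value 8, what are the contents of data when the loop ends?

[8,8,8,10,10,10,10,10]

pivot = 8; lo=0, mid=0, hi=7
data[mid]=10>8: swap data[0],data[7]; hi=6 → [8,8,10,10,10,10,8,10]
data[mid]=8=8: mid=1
data[mid]=8=8: mid=2
data[mid]=10>8: swap data[2],data[6]; hi=5 → [8,8,8,10,10,10,10,10]
data[mid]=8=8: mid=3
data[mid]=10>8: swap data[3],data[5]; hi=4 → [8,8,8,10,10,10,10,10]
data[mid]=10>8: swap data[3],data[4]; hi=3 → [8,8,8,10,10,10,10,10]
data[mid]=10>8: swap data[3],data[3]; hi=2 → [8,8,8,10,10,10,10,10]
end: lo=0, hi=2; data = [8,8,8,10,10,10,10,10]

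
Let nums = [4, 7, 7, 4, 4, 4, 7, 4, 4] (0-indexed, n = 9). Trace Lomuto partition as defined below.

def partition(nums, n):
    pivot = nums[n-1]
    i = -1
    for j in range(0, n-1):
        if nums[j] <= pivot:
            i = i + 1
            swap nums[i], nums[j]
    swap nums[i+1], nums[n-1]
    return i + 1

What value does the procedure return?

pivot = nums[8] = 4; i = -1
j=0: nums[0]=4 ≤ 4 → i=0, swap nums[0],nums[0] (no change) → [4, 7, 7, 4, 4, 4, 7, 4, 4]
j=1: nums[1]=7 > 4 → no swap
j=2: nums[2]=7 > 4 → no swap
j=3: nums[3]=4 ≤ 4 → i=1, swap nums[1],nums[3] → [4, 4, 7, 7, 4, 4, 7, 4, 4]
j=4: nums[4]=4 ≤ 4 → i=2, swap nums[2],nums[4] → [4, 4, 4, 7, 7, 4, 7, 4, 4]
j=5: nums[5]=4 ≤ 4 → i=3, swap nums[3],nums[5] → [4, 4, 4, 4, 7, 7, 7, 4, 4]
j=6: nums[6]=7 > 4 → no swap
j=7: nums[7]=4 ≤ 4 → i=4, swap nums[4],nums[7] → [4, 4, 4, 4, 4, 7, 7, 7, 4]
final swap nums[5],nums[8] → [4, 4, 4, 4, 4, 4, 7, 7, 7]; return 5

5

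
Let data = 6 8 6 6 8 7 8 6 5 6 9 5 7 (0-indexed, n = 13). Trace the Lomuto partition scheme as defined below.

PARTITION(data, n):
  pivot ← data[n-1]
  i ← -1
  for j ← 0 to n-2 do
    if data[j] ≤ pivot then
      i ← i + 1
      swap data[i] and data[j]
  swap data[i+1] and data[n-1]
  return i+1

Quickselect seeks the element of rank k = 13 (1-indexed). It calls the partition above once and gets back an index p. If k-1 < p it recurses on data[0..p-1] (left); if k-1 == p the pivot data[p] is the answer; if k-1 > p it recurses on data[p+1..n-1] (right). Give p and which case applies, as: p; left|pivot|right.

pivot=7, i=-1
j=0: 6≤7, i=0, swap(0,0) ⇒ 6 8 6 6 8 7 8 6 5 6 9 5 7
j=1: 8>7, skip
j=2: 6≤7, i=1, swap(1,2) ⇒ 6 6 8 6 8 7 8 6 5 6 9 5 7
j=3: 6≤7, i=2, swap(2,3) ⇒ 6 6 6 8 8 7 8 6 5 6 9 5 7
j=4: 8>7, skip
j=5: 7≤7, i=3, swap(3,5) ⇒ 6 6 6 7 8 8 8 6 5 6 9 5 7
j=6: 8>7, skip
j=7: 6≤7, i=4, swap(4,7) ⇒ 6 6 6 7 6 8 8 8 5 6 9 5 7
j=8: 5≤7, i=5, swap(5,8) ⇒ 6 6 6 7 6 5 8 8 8 6 9 5 7
j=9: 6≤7, i=6, swap(6,9) ⇒ 6 6 6 7 6 5 6 8 8 8 9 5 7
j=10: 9>7, skip
j=11: 5≤7, i=7, swap(7,11) ⇒ 6 6 6 7 6 5 6 5 8 8 9 8 7
swap(8,12) ⇒ 6 6 6 7 6 5 6 5 7 8 9 8 8; return 8
p = 8; k-1 = 12 > 8 ⇒ right

8; right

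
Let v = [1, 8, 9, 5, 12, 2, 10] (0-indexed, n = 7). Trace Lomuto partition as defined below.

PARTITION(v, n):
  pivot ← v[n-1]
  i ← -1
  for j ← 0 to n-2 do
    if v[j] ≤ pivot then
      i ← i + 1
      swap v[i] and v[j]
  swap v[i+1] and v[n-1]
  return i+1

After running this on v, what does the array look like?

pivot = v[6] = 10; i = -1
j=0: v[0]=1 ≤ 10 → i=0, swap v[0],v[0] (no change) → [1, 8, 9, 5, 12, 2, 10]
j=1: v[1]=8 ≤ 10 → i=1, swap v[1],v[1] (no change) → [1, 8, 9, 5, 12, 2, 10]
j=2: v[2]=9 ≤ 10 → i=2, swap v[2],v[2] (no change) → [1, 8, 9, 5, 12, 2, 10]
j=3: v[3]=5 ≤ 10 → i=3, swap v[3],v[3] (no change) → [1, 8, 9, 5, 12, 2, 10]
j=4: v[4]=12 > 10 → no swap
j=5: v[5]=2 ≤ 10 → i=4, swap v[4],v[5] → [1, 8, 9, 5, 2, 12, 10]
final swap v[5],v[6] → [1, 8, 9, 5, 2, 10, 12]; return 5

[1, 8, 9, 5, 2, 10, 12]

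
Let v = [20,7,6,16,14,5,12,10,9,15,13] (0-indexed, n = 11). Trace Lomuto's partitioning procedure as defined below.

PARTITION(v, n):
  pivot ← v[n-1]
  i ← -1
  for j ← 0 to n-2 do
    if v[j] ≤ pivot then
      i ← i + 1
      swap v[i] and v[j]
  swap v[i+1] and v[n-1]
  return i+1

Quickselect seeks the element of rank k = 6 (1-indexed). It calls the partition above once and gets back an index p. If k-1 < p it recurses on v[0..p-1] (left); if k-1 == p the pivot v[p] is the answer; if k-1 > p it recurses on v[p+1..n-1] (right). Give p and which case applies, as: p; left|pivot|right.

pivot=13, i=-1
j=0: 20>13, skip
j=1: 7≤13, i=0, swap(0,1) ⇒ [7,20,6,16,14,5,12,10,9,15,13]
j=2: 6≤13, i=1, swap(1,2) ⇒ [7,6,20,16,14,5,12,10,9,15,13]
j=3: 16>13, skip
j=4: 14>13, skip
j=5: 5≤13, i=2, swap(2,5) ⇒ [7,6,5,16,14,20,12,10,9,15,13]
j=6: 12≤13, i=3, swap(3,6) ⇒ [7,6,5,12,14,20,16,10,9,15,13]
j=7: 10≤13, i=4, swap(4,7) ⇒ [7,6,5,12,10,20,16,14,9,15,13]
j=8: 9≤13, i=5, swap(5,8) ⇒ [7,6,5,12,10,9,16,14,20,15,13]
j=9: 15>13, skip
swap(6,10) ⇒ [7,6,5,12,10,9,13,14,20,15,16]; return 6
p = 6; k-1 = 5 < 6 ⇒ left

6; left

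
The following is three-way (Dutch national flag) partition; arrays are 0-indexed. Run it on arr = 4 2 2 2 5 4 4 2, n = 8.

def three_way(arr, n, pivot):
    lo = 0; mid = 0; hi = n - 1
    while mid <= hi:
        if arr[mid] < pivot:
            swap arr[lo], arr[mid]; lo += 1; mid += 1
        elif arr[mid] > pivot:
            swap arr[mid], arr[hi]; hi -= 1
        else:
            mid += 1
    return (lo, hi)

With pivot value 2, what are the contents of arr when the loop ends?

2 2 2 2 4 4 5 4

lo=0 mid=0 hi=7
4>2: swap(0,7), hi=6 ⇒ 2 2 2 2 5 4 4 4
2=2: mid=1
2=2: mid=2
2=2: mid=3
2=2: mid=4
5>2: swap(4,6), hi=5 ⇒ 2 2 2 2 4 4 5 4
4>2: swap(4,5), hi=4 ⇒ 2 2 2 2 4 4 5 4
4>2: swap(4,4), hi=3 ⇒ 2 2 2 2 4 4 5 4
done. lo=0 hi=3; arr=2 2 2 2 4 4 5 4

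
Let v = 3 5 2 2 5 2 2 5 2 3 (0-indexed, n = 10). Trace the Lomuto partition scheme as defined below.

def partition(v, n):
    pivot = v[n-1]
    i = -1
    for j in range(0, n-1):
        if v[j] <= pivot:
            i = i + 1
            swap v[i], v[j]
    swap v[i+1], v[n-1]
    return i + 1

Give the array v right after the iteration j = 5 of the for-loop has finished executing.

3 2 2 2 5 5 2 5 2 3

pivot = v[9] = 3; i = -1
j=0: v[0]=3 ≤ 3 → i=0, swap v[0],v[0] (no change) → 3 5 2 2 5 2 2 5 2 3
j=1: v[1]=5 > 3 → no swap
j=2: v[2]=2 ≤ 3 → i=1, swap v[1],v[2] → 3 2 5 2 5 2 2 5 2 3
j=3: v[3]=2 ≤ 3 → i=2, swap v[2],v[3] → 3 2 2 5 5 2 2 5 2 3
j=4: v[4]=5 > 3 → no swap
j=5: v[5]=2 ≤ 3 → i=3, swap v[3],v[5] → 3 2 2 2 5 5 2 5 2 3
(after j=5) v = 3 2 2 2 5 5 2 5 2 3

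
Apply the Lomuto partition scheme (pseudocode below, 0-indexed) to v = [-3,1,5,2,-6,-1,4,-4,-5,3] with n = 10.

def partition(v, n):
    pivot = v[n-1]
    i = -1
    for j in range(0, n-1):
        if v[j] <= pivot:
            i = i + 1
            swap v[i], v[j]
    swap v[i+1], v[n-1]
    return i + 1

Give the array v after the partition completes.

[-3,1,2,-6,-1,-4,-5,3,4,5]

pivot=3, i=-1
j=0: -3≤3, i=0, swap(0,0) ⇒ [-3,1,5,2,-6,-1,4,-4,-5,3]
j=1: 1≤3, i=1, swap(1,1) ⇒ [-3,1,5,2,-6,-1,4,-4,-5,3]
j=2: 5>3, skip
j=3: 2≤3, i=2, swap(2,3) ⇒ [-3,1,2,5,-6,-1,4,-4,-5,3]
j=4: -6≤3, i=3, swap(3,4) ⇒ [-3,1,2,-6,5,-1,4,-4,-5,3]
j=5: -1≤3, i=4, swap(4,5) ⇒ [-3,1,2,-6,-1,5,4,-4,-5,3]
j=6: 4>3, skip
j=7: -4≤3, i=5, swap(5,7) ⇒ [-3,1,2,-6,-1,-4,4,5,-5,3]
j=8: -5≤3, i=6, swap(6,8) ⇒ [-3,1,2,-6,-1,-4,-5,5,4,3]
swap(7,9) ⇒ [-3,1,2,-6,-1,-4,-5,3,4,5]; return 7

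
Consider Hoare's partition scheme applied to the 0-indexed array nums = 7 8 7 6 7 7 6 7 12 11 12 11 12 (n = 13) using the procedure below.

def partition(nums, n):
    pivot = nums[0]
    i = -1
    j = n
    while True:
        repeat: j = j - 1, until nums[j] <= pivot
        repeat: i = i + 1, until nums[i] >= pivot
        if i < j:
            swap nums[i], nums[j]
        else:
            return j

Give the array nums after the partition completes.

7 6 7 6 7 7 8 7 12 11 12 11 12

pivot = nums[0] = 7; i = -1, j = 13
j→7 (nums[7]=7≤7), i→0 (nums[0]=7≥7); i<j, swap → 7 8 7 6 7 7 6 7 12 11 12 11 12
j→6 (nums[6]=6≤7), i→1 (nums[1]=8≥7); i<j, swap → 7 6 7 6 7 7 8 7 12 11 12 11 12
j→5 (nums[5]=7≤7), i→2 (nums[2]=7≥7); i<j, swap → 7 6 7 6 7 7 8 7 12 11 12 11 12
j→4, i→4; i≥j, return j=4. nums = 7 6 7 6 7 7 8 7 12 11 12 11 12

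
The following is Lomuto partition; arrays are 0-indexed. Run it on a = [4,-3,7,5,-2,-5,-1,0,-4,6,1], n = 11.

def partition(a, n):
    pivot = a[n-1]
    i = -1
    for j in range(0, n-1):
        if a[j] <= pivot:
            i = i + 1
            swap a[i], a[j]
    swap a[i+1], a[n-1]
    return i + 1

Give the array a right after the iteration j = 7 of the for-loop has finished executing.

pivot=1, i=-1
j=0: 4>1, skip
j=1: -3≤1, i=0, swap(0,1) ⇒ [-3,4,7,5,-2,-5,-1,0,-4,6,1]
j=2: 7>1, skip
j=3: 5>1, skip
j=4: -2≤1, i=1, swap(1,4) ⇒ [-3,-2,7,5,4,-5,-1,0,-4,6,1]
j=5: -5≤1, i=2, swap(2,5) ⇒ [-3,-2,-5,5,4,7,-1,0,-4,6,1]
j=6: -1≤1, i=3, swap(3,6) ⇒ [-3,-2,-5,-1,4,7,5,0,-4,6,1]
j=7: 0≤1, i=4, swap(4,7) ⇒ [-3,-2,-5,-1,0,7,5,4,-4,6,1]
(after j=7) a = [-3,-2,-5,-1,0,7,5,4,-4,6,1]

[-3,-2,-5,-1,0,7,5,4,-4,6,1]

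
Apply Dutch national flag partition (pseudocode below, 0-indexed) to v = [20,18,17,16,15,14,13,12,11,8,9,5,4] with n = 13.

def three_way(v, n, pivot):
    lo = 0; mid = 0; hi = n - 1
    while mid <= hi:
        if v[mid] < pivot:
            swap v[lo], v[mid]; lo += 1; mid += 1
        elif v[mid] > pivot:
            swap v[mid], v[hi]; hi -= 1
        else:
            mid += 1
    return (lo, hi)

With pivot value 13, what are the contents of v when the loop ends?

[4,5,9,8,11,12,13,14,15,16,17,18,20]

lo=0 mid=0 hi=12
20>13: swap(0,12), hi=11 ⇒ [4,18,17,16,15,14,13,12,11,8,9,5,20]
4<13: swap(0,0), lo=1 mid=1 ⇒ [4,18,17,16,15,14,13,12,11,8,9,5,20]
18>13: swap(1,11), hi=10 ⇒ [4,5,17,16,15,14,13,12,11,8,9,18,20]
5<13: swap(1,1), lo=2 mid=2 ⇒ [4,5,17,16,15,14,13,12,11,8,9,18,20]
17>13: swap(2,10), hi=9 ⇒ [4,5,9,16,15,14,13,12,11,8,17,18,20]
9<13: swap(2,2), lo=3 mid=3 ⇒ [4,5,9,16,15,14,13,12,11,8,17,18,20]
16>13: swap(3,9), hi=8 ⇒ [4,5,9,8,15,14,13,12,11,16,17,18,20]
8<13: swap(3,3), lo=4 mid=4 ⇒ [4,5,9,8,15,14,13,12,11,16,17,18,20]
15>13: swap(4,8), hi=7 ⇒ [4,5,9,8,11,14,13,12,15,16,17,18,20]
11<13: swap(4,4), lo=5 mid=5 ⇒ [4,5,9,8,11,14,13,12,15,16,17,18,20]
14>13: swap(5,7), hi=6 ⇒ [4,5,9,8,11,12,13,14,15,16,17,18,20]
12<13: swap(5,5), lo=6 mid=6 ⇒ [4,5,9,8,11,12,13,14,15,16,17,18,20]
13=13: mid=7
done. lo=6 hi=6; v=[4,5,9,8,11,12,13,14,15,16,17,18,20]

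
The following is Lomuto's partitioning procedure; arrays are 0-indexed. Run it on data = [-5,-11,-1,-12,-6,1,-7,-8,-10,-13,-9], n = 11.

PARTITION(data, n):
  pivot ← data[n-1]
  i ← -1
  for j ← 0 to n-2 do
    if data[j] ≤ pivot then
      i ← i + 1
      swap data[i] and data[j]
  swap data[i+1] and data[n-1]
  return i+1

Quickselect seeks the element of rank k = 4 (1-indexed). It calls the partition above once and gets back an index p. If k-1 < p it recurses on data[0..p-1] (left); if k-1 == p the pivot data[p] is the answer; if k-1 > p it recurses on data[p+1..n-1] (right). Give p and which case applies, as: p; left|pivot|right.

pivot = data[10] = -9; i = -1
j=0: data[0]=-5 > -9 → no swap
j=1: data[1]=-11 ≤ -9 → i=0, swap data[0],data[1] → [-11,-5,-1,-12,-6,1,-7,-8,-10,-13,-9]
j=2: data[2]=-1 > -9 → no swap
j=3: data[3]=-12 ≤ -9 → i=1, swap data[1],data[3] → [-11,-12,-1,-5,-6,1,-7,-8,-10,-13,-9]
j=4: data[4]=-6 > -9 → no swap
j=5: data[5]=1 > -9 → no swap
j=6: data[6]=-7 > -9 → no swap
j=7: data[7]=-8 > -9 → no swap
j=8: data[8]=-10 ≤ -9 → i=2, swap data[2],data[8] → [-11,-12,-10,-5,-6,1,-7,-8,-1,-13,-9]
j=9: data[9]=-13 ≤ -9 → i=3, swap data[3],data[9] → [-11,-12,-10,-13,-6,1,-7,-8,-1,-5,-9]
final swap data[4],data[10] → [-11,-12,-10,-13,-9,1,-7,-8,-1,-5,-6]; return 4
p = 4; k-1 = 3 < 4 ⇒ left

4; left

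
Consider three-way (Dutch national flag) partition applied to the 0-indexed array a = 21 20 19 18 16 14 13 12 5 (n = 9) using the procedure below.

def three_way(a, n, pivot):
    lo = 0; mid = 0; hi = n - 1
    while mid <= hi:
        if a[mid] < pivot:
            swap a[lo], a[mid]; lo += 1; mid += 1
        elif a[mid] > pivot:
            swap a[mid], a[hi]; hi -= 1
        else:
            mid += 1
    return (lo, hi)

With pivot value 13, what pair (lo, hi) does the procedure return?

(2, 2)

pivot = 13; lo=0, mid=0, hi=8
a[mid]=21>13: swap a[0],a[8]; hi=7 → 5 20 19 18 16 14 13 12 21
a[mid]=5<13: swap a[0],a[0]; lo=1,mid=1 → 5 20 19 18 16 14 13 12 21
a[mid]=20>13: swap a[1],a[7]; hi=6 → 5 12 19 18 16 14 13 20 21
a[mid]=12<13: swap a[1],a[1]; lo=2,mid=2 → 5 12 19 18 16 14 13 20 21
a[mid]=19>13: swap a[2],a[6]; hi=5 → 5 12 13 18 16 14 19 20 21
a[mid]=13=13: mid=3
a[mid]=18>13: swap a[3],a[5]; hi=4 → 5 12 13 14 16 18 19 20 21
a[mid]=14>13: swap a[3],a[4]; hi=3 → 5 12 13 16 14 18 19 20 21
a[mid]=16>13: swap a[3],a[3]; hi=2 → 5 12 13 16 14 18 19 20 21
end: lo=2, hi=2; a = 5 12 13 16 14 18 19 20 21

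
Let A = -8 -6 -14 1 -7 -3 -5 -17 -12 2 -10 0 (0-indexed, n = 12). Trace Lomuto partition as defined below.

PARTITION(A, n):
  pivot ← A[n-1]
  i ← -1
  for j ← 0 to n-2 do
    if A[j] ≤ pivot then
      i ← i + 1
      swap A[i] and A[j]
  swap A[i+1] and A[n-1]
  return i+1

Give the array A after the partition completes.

-8 -6 -14 -7 -3 -5 -17 -12 -10 0 1 2

pivot=0, i=-1
j=0: -8≤0, i=0, swap(0,0) ⇒ -8 -6 -14 1 -7 -3 -5 -17 -12 2 -10 0
j=1: -6≤0, i=1, swap(1,1) ⇒ -8 -6 -14 1 -7 -3 -5 -17 -12 2 -10 0
j=2: -14≤0, i=2, swap(2,2) ⇒ -8 -6 -14 1 -7 -3 -5 -17 -12 2 -10 0
j=3: 1>0, skip
j=4: -7≤0, i=3, swap(3,4) ⇒ -8 -6 -14 -7 1 -3 -5 -17 -12 2 -10 0
j=5: -3≤0, i=4, swap(4,5) ⇒ -8 -6 -14 -7 -3 1 -5 -17 -12 2 -10 0
j=6: -5≤0, i=5, swap(5,6) ⇒ -8 -6 -14 -7 -3 -5 1 -17 -12 2 -10 0
j=7: -17≤0, i=6, swap(6,7) ⇒ -8 -6 -14 -7 -3 -5 -17 1 -12 2 -10 0
j=8: -12≤0, i=7, swap(7,8) ⇒ -8 -6 -14 -7 -3 -5 -17 -12 1 2 -10 0
j=9: 2>0, skip
j=10: -10≤0, i=8, swap(8,10) ⇒ -8 -6 -14 -7 -3 -5 -17 -12 -10 2 1 0
swap(9,11) ⇒ -8 -6 -14 -7 -3 -5 -17 -12 -10 0 1 2; return 9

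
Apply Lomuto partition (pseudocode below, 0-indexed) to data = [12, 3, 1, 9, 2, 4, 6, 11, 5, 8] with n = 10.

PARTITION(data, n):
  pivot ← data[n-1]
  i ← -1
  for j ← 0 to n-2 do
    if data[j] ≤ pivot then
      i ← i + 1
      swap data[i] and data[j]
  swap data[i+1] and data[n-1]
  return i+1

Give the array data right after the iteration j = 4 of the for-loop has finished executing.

[3, 1, 2, 9, 12, 4, 6, 11, 5, 8]

pivot = data[9] = 8; i = -1
j=0: data[0]=12 > 8 → no swap
j=1: data[1]=3 ≤ 8 → i=0, swap data[0],data[1] → [3, 12, 1, 9, 2, 4, 6, 11, 5, 8]
j=2: data[2]=1 ≤ 8 → i=1, swap data[1],data[2] → [3, 1, 12, 9, 2, 4, 6, 11, 5, 8]
j=3: data[3]=9 > 8 → no swap
j=4: data[4]=2 ≤ 8 → i=2, swap data[2],data[4] → [3, 1, 2, 9, 12, 4, 6, 11, 5, 8]
(after j=4) data = [3, 1, 2, 9, 12, 4, 6, 11, 5, 8]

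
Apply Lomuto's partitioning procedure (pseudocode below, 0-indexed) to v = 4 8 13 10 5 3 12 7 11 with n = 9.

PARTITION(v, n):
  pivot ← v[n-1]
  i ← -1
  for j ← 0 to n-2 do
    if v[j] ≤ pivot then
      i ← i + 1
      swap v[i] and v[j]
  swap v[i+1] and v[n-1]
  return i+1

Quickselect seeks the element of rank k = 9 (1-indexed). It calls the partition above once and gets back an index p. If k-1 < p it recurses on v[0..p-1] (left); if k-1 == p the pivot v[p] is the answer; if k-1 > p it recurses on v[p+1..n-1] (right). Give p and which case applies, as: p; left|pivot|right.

6; right

pivot=11, i=-1
j=0: 4≤11, i=0, swap(0,0) ⇒ 4 8 13 10 5 3 12 7 11
j=1: 8≤11, i=1, swap(1,1) ⇒ 4 8 13 10 5 3 12 7 11
j=2: 13>11, skip
j=3: 10≤11, i=2, swap(2,3) ⇒ 4 8 10 13 5 3 12 7 11
j=4: 5≤11, i=3, swap(3,4) ⇒ 4 8 10 5 13 3 12 7 11
j=5: 3≤11, i=4, swap(4,5) ⇒ 4 8 10 5 3 13 12 7 11
j=6: 12>11, skip
j=7: 7≤11, i=5, swap(5,7) ⇒ 4 8 10 5 3 7 12 13 11
swap(6,8) ⇒ 4 8 10 5 3 7 11 13 12; return 6
p = 6; k-1 = 8 > 6 ⇒ right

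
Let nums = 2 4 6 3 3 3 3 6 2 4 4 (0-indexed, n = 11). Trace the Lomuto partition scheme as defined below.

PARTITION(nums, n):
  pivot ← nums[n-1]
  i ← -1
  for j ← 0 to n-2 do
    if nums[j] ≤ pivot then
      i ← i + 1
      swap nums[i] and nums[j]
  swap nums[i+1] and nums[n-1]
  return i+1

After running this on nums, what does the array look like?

2 4 3 3 3 3 2 4 4 6 6

pivot = nums[10] = 4; i = -1
j=0: nums[0]=2 ≤ 4 → i=0, swap nums[0],nums[0] (no change) → 2 4 6 3 3 3 3 6 2 4 4
j=1: nums[1]=4 ≤ 4 → i=1, swap nums[1],nums[1] (no change) → 2 4 6 3 3 3 3 6 2 4 4
j=2: nums[2]=6 > 4 → no swap
j=3: nums[3]=3 ≤ 4 → i=2, swap nums[2],nums[3] → 2 4 3 6 3 3 3 6 2 4 4
j=4: nums[4]=3 ≤ 4 → i=3, swap nums[3],nums[4] → 2 4 3 3 6 3 3 6 2 4 4
j=5: nums[5]=3 ≤ 4 → i=4, swap nums[4],nums[5] → 2 4 3 3 3 6 3 6 2 4 4
j=6: nums[6]=3 ≤ 4 → i=5, swap nums[5],nums[6] → 2 4 3 3 3 3 6 6 2 4 4
j=7: nums[7]=6 > 4 → no swap
j=8: nums[8]=2 ≤ 4 → i=6, swap nums[6],nums[8] → 2 4 3 3 3 3 2 6 6 4 4
j=9: nums[9]=4 ≤ 4 → i=7, swap nums[7],nums[9] → 2 4 3 3 3 3 2 4 6 6 4
final swap nums[8],nums[10] → 2 4 3 3 3 3 2 4 4 6 6; return 8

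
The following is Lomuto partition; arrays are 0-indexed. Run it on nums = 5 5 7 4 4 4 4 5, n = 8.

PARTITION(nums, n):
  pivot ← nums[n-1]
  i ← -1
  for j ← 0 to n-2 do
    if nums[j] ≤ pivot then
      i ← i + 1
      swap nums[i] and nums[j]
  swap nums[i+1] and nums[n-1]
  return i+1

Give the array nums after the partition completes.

pivot = nums[7] = 5; i = -1
j=0: nums[0]=5 ≤ 5 → i=0, swap nums[0],nums[0] (no change) → 5 5 7 4 4 4 4 5
j=1: nums[1]=5 ≤ 5 → i=1, swap nums[1],nums[1] (no change) → 5 5 7 4 4 4 4 5
j=2: nums[2]=7 > 5 → no swap
j=3: nums[3]=4 ≤ 5 → i=2, swap nums[2],nums[3] → 5 5 4 7 4 4 4 5
j=4: nums[4]=4 ≤ 5 → i=3, swap nums[3],nums[4] → 5 5 4 4 7 4 4 5
j=5: nums[5]=4 ≤ 5 → i=4, swap nums[4],nums[5] → 5 5 4 4 4 7 4 5
j=6: nums[6]=4 ≤ 5 → i=5, swap nums[5],nums[6] → 5 5 4 4 4 4 7 5
final swap nums[6],nums[7] → 5 5 4 4 4 4 5 7; return 6

5 5 4 4 4 4 5 7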